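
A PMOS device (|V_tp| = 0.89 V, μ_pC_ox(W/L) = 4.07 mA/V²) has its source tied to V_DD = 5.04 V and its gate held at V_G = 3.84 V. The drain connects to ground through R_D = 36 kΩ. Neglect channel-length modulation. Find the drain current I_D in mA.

V_SG = V_DD − V_G = 5.04 − 3.84 = 1.2 V, so V_ov = 1.2 − 0.89 = 0.31 V.
Assume saturation: I_D = ½ k_p V_ov² = 0.5 × 4.07 × 0.31² = 0.196 mA, giving V_SD = V_DD − I_D R_D = 5.04 − 0.196 × 36 = -2 V.
But -2 V < V_ov = 0.31 V, so the device is actually in triode.
In triode I_D = k_p[V_ov V_SD − ½ V_SD²] and I_D = (V_DD − V_SD)/R_D. Equating: 73.3 V_SD² − 46.42 V_SD + 5.04 = 0, giving V_SD = 0.139 V (the root below V_ov).
I_D = (5.04 − 0.139) / 36 = 0.136 mA.

I_D = 0.136 mA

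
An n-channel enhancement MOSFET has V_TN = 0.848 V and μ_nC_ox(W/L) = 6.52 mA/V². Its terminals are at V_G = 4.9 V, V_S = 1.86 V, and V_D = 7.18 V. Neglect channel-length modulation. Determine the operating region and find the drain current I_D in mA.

V_GS = V_G − V_S = 4.9 − 1.86 = 3.04 V; V_DS = V_D − V_S = 7.18 − 1.86 = 5.32 V.
V_ov = V_GS − V_TN = 3.04 − 0.848 = 2.19 V.
Since V_DS = 5.32 V ≥ V_ov = 2.19 V, the device is in saturation.
I_D = ½ k_n V_ov² = 0.5 × 6.52 × 2.19² = 15.7 mA.

Saturation; I_D = 15.7 mA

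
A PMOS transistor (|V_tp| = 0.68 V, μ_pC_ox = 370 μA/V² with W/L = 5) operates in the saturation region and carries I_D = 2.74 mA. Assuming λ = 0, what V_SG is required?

V_SG = 2.40 V

k_p = μ_pC_ox · (W/L) = 1.85 mA/V².
In saturation I_D = ½ k_p (V_SG − |V_tp|)², so V_SG − |V_tp| = √(2 I_D / k_p) = √(2 × 2.74 / 1.85) = 1.72 V.
V_SG = 0.68 + 1.72 = 2.4 V.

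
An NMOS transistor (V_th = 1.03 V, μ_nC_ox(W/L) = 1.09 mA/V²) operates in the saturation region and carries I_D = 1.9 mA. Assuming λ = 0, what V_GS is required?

V_GS = 2.90 V

In saturation I_D = ½ k_n (V_GS − V_th)², so V_GS − V_th = √(2 I_D / k_n) = √(2 × 1.9 / 1.09) = 1.87 V.
V_GS = 1.03 + 1.87 = 2.9 V.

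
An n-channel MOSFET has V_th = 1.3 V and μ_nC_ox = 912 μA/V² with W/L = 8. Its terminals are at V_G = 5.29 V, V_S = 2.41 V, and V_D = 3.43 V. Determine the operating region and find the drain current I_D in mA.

V_GS = V_G − V_S = 5.29 − 2.41 = 2.88 V; V_DS = V_D − V_S = 3.43 − 2.41 = 1.02 V.
k_n = μ_nC_ox · (W/L) = 7.296 mA/V².
V_ov = V_GS − V_th = 2.88 − 1.3 = 1.58 V.
Since V_DS = 1.02 V < V_ov = 1.58 V, the device is in the triode region.
I_D = k_n [V_ov · V_DS − ½ V_DS²] = 7.296 × [1.58 × 1.02 − 0.5 × 1.02²] = 7.96 mA.

Triode; I_D = 7.96 mA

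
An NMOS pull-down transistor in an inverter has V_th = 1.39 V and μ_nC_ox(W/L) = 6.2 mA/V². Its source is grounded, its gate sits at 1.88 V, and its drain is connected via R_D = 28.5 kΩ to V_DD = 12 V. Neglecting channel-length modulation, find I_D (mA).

V_GS = V_G = 1.88 V, so V_ov = 1.88 − 1.39 = 0.49 V.
Assume saturation: I_D = ½ k_n V_ov² = 0.5 × 6.2 × 0.49² = 0.744 mA, giving V_DS = V_DD − I_D R_D = 12 − 0.744 × 28.5 = -9.21 V.
But -9.21 V < V_ov = 0.49 V, so the device is actually in triode.
In triode I_D = k_n[V_ov V_DS − ½ V_DS²] and I_D = (V_DD − V_DS)/R_D. Equating: 88.4 V_DS² − 87.58 V_DS + 12 = 0, giving V_DS = 0.164 V (the root below V_ov).
I_D = (12 − 0.164) / 28.5 = 0.415 mA.

I_D = 0.415 mA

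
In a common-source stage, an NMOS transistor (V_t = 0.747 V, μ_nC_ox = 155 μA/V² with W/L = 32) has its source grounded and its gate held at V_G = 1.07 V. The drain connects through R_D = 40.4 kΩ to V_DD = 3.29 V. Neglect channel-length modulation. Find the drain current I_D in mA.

V_GS = V_G = 1.07 V, so V_ov = 1.07 − 0.747 = 0.323 V.
k_n = μ_nC_ox · (W/L) = 4.96 mA/V².
Assume saturation: I_D = ½ k_n V_ov² = 0.5 × 4.96 × 0.323² = 0.259 mA, giving V_DS = V_DD − I_D R_D = 3.29 − 0.259 × 40.4 = -7.16 V.
But -7.16 V < V_ov = 0.323 V, so the device is actually in triode.
In triode I_D = k_n[V_ov V_DS − ½ V_DS²] and I_D = (V_DD − V_DS)/R_D. Equating: 100 V_DS² − 65.72 V_DS + 3.29 = 0, giving V_DS = 0.0546 V (the root below V_ov).
I_D = (3.29 − 0.0546) / 40.4 = 0.0801 mA.

I_D = 0.0801 mA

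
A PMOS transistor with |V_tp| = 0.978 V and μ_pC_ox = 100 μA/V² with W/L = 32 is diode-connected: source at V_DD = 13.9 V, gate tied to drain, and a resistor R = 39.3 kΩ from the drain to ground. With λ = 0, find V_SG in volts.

V_SG = 1.42 V

With gate tied to drain, V_SG = V_SD ≥ V_SG − |V_tp|, so the device is in saturation.
k_p = μ_pC_ox · (W/L) = 3.2 mA/V².
KCL at the drain: ½ k_p (V_SG − |V_tp|)² = (V_DD − V_SG)/R.
Let x = V_SG − 0.978. Then 62.9 x² + x − 12.92 = 0, giving x = 0.445 V (positive root), so V_SG = 1.42 V.
I_D = (V_DD − V_SG)/R = (13.9 − 1.42) / 39.3 = 0.317 mA.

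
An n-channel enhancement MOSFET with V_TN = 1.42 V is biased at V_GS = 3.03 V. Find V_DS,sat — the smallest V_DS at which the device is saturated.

V_DS,sat = 1.61 V

The boundary between triode and saturation is V_DS = V_GS − V_TN = V_ov.
V_ov = 3.03 − 1.42 = 1.61 V.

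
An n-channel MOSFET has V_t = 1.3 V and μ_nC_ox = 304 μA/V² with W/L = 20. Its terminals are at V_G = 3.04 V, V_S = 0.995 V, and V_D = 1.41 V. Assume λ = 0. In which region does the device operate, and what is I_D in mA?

Triode; I_D = 1.36 mA

V_GS = V_G − V_S = 3.04 − 0.995 = 2.04 V; V_DS = V_D − V_S = 1.41 − 0.995 = 0.415 V.
k_n = μ_nC_ox · (W/L) = 6.08 mA/V².
V_ov = V_GS − V_t = 2.04 − 1.3 = 0.745 V.
Since V_DS = 0.415 V < V_ov = 0.745 V, the device is in the triode region.
I_D = k_n [V_ov · V_DS − ½ V_DS²] = 6.08 × [0.745 × 0.415 − 0.5 × 0.415²] = 1.36 mA.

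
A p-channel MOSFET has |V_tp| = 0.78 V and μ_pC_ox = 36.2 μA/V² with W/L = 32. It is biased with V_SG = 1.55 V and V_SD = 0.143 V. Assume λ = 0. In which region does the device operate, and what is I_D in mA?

Triode; I_D = 0.116 mA

k_p = μ_pC_ox · (W/L) = 1.158 mA/V².
V_ov = V_SG − |V_tp| = 1.55 − 0.78 = 0.77 V.
Since V_SD = 0.143 V < V_ov = 0.77 V, the device is in the triode region.
I_D = k_p [V_ov · V_SD − ½ V_SD²] = 1.158 × [0.77 × 0.143 − 0.5 × 0.143²] = 0.116 mA.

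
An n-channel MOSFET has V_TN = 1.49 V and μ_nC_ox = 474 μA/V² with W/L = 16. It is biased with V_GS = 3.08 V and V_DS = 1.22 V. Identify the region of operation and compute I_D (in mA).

Triode; I_D = 9.07 mA

k_n = μ_nC_ox · (W/L) = 7.584 mA/V².
V_ov = V_GS − V_TN = 3.08 − 1.49 = 1.59 V.
Since V_DS = 1.22 V < V_ov = 1.59 V, the device is in the triode region.
I_D = k_n [V_ov · V_DS − ½ V_DS²] = 7.584 × [1.59 × 1.22 − 0.5 × 1.22²] = 9.07 mA.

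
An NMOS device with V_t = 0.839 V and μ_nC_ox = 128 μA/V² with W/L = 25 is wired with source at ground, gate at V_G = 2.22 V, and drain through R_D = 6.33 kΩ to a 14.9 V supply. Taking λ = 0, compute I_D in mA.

V_GS = V_G = 2.22 V, so V_ov = 2.22 − 0.839 = 1.38 V.
k_n = μ_nC_ox · (W/L) = 3.2 mA/V².
Assume saturation: I_D = ½ k_n V_ov² = 0.5 × 3.2 × 1.38² = 3.05 mA, giving V_DS = V_DD − I_D R_D = 14.9 − 3.05 × 6.33 = -4.42 V.
But -4.42 V < V_ov = 1.38 V, so the device is actually in triode.
In triode I_D = k_n[V_ov V_DS − ½ V_DS²] and I_D = (V_DD − V_DS)/R_D. Equating: 10.1 V_DS² − 28.97 V_DS + 14.9 = 0, giving V_DS = 0.672 V (the root below V_ov).
I_D = (14.9 − 0.672) / 6.33 = 2.25 mA.

I_D = 2.25 mA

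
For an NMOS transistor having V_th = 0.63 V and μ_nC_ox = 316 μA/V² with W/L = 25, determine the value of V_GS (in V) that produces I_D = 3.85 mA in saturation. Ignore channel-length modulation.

V_GS = 1.62 V

k_n = μ_nC_ox · (W/L) = 7.9 mA/V².
In saturation I_D = ½ k_n (V_GS − V_th)², so V_GS − V_th = √(2 I_D / k_n) = √(2 × 3.85 / 7.9) = 0.987 V.
V_GS = 0.63 + 0.987 = 1.62 V.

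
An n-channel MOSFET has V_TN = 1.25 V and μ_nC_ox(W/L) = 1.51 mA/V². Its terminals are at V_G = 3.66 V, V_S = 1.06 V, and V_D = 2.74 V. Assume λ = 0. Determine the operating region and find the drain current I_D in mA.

V_GS = V_G − V_S = 3.66 − 1.06 = 2.6 V; V_DS = V_D − V_S = 2.74 − 1.06 = 1.68 V.
V_ov = V_GS − V_TN = 2.6 − 1.25 = 1.35 V.
Since V_DS = 1.68 V ≥ V_ov = 1.35 V, the device is in saturation.
I_D = ½ k_n V_ov² = 0.5 × 1.51 × 1.35² = 1.38 mA.

Saturation; I_D = 1.38 mA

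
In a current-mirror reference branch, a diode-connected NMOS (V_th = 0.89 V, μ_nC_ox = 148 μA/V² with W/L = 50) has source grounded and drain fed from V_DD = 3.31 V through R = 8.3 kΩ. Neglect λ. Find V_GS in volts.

With gate tied to drain, V_GS = V_DS ≥ V_GS − V_th, so the device is in saturation.
k_n = μ_nC_ox · (W/L) = 7.4 mA/V².
KCL at the drain: ½ k_n (V_GS − V_th)² = (V_DD − V_GS)/R.
Let x = V_GS − 0.89. Then 30.7 x² + x − 2.42 = 0, giving x = 0.265 V (positive root), so V_GS = 1.15 V.
I_D = (V_DD − V_GS)/R = (3.31 − 1.15) / 8.3 = 0.26 mA.

V_GS = 1.15 V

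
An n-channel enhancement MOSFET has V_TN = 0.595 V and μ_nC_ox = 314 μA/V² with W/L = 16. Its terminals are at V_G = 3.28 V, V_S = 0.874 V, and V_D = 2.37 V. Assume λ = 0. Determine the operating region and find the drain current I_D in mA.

Triode; I_D = 7.99 mA

V_GS = V_G − V_S = 3.28 − 0.874 = 2.41 V; V_DS = V_D − V_S = 2.37 − 0.874 = 1.5 V.
k_n = μ_nC_ox · (W/L) = 5.024 mA/V².
V_ov = V_GS − V_TN = 2.41 − 0.595 = 1.81 V.
Since V_DS = 1.5 V < V_ov = 1.81 V, the device is in the triode region.
I_D = k_n [V_ov · V_DS − ½ V_DS²] = 5.024 × [1.81 × 1.5 − 0.5 × 1.5²] = 7.99 mA.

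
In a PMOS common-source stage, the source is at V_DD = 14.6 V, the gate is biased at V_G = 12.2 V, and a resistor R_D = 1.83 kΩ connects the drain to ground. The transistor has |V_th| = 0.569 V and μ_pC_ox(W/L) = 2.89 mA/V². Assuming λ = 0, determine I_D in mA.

I_D = 4.84 mA

V_SG = V_DD − V_G = 14.6 − 12.2 = 2.4 V, so V_ov = 2.4 − 0.569 = 1.83 V.
Assume saturation: I_D = ½ k_p V_ov² = 0.5 × 2.89 × 1.83² = 4.84 mA, giving V_SD = V_DD − I_D R_D = 14.6 − 4.84 × 1.83 = 5.73 V.
V_SD = 5.73 V ≥ V_ov = 1.83 V, confirming saturation.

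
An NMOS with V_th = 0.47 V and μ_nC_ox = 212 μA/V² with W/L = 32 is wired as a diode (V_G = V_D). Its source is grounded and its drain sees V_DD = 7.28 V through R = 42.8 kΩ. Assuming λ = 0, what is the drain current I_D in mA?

I_D = 0.154 mA

With gate tied to drain, V_GS = V_DS ≥ V_GS − V_th, so the device is in saturation.
k_n = μ_nC_ox · (W/L) = 6.784 mA/V².
KCL at the drain: ½ k_n (V_GS − V_th)² = (V_DD − V_GS)/R.
Let x = V_GS − 0.47. Then 145 x² + x − 6.81 = 0, giving x = 0.213 V (positive root), so V_GS = 0.683 V.
I_D = (V_DD − V_GS)/R = (7.28 − 0.683) / 42.8 = 0.154 mA.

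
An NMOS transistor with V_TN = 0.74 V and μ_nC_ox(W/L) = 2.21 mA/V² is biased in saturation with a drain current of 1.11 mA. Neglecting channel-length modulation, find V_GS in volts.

In saturation I_D = ½ k_n (V_GS − V_TN)², so V_GS − V_TN = √(2 I_D / k_n) = √(2 × 1.11 / 2.21) = 1 V.
V_GS = 0.74 + 1 = 1.74 V.

V_GS = 1.74 V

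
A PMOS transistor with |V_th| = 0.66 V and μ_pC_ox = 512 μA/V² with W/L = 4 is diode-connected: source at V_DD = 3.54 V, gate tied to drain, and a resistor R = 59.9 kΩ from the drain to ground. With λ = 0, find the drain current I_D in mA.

I_D = 0.0446 mA

With gate tied to drain, V_SG = V_SD ≥ V_SG − |V_th|, so the device is in saturation.
k_p = μ_pC_ox · (W/L) = 2.048 mA/V².
KCL at the drain: ½ k_p (V_SG − |V_th|)² = (V_DD − V_SG)/R.
Let x = V_SG − 0.66. Then 61.3 x² + x − 2.88 = 0, giving x = 0.209 V (positive root), so V_SG = 0.869 V.
I_D = (V_DD − V_SG)/R = (3.54 − 0.869) / 59.9 = 0.0446 mA.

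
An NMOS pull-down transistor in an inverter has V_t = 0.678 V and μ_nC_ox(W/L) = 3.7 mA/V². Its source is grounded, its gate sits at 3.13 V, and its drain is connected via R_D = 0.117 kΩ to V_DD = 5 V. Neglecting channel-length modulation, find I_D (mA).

I_D = 11.1 mA

V_GS = V_G = 3.13 V, so V_ov = 3.13 − 0.678 = 2.45 V.
Assume saturation: I_D = ½ k_n V_ov² = 0.5 × 3.7 × 2.45² = 11.1 mA, giving V_DS = V_DD − I_D R_D = 5 − 11.1 × 0.117 = 3.7 V.
V_DS = 3.7 V ≥ V_ov = 2.45 V, confirming saturation.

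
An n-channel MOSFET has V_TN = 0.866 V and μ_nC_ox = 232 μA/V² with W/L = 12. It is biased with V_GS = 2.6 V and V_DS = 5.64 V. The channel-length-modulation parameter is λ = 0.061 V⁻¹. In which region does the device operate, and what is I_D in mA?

Saturation; I_D = 5.63 mA

k_n = μ_nC_ox · (W/L) = 2.784 mA/V².
V_ov = V_GS − V_TN = 2.6 − 0.866 = 1.73 V.
Since V_DS = 5.64 V ≥ V_ov = 1.73 V, the device is in saturation.
I_D = ½ k_n V_ov² (1 + λ V_DS) = 0.5 × 2.784 × 1.73² × (1 + 0.061 × 5.64) = 5.63 mA.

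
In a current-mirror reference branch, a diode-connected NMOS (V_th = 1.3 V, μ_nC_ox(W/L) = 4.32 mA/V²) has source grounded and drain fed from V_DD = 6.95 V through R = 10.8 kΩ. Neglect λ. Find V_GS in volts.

With gate tied to drain, V_GS = V_DS ≥ V_GS − V_th, so the device is in saturation.
KCL at the drain: ½ k_n (V_GS − V_th)² = (V_DD − V_GS)/R.
Let x = V_GS − 1.3. Then 23.3 x² + x − 5.65 = 0, giving x = 0.471 V (positive root), so V_GS = 1.77 V.
I_D = (V_DD − V_GS)/R = (6.95 − 1.77) / 10.8 = 0.48 mA.

V_GS = 1.77 V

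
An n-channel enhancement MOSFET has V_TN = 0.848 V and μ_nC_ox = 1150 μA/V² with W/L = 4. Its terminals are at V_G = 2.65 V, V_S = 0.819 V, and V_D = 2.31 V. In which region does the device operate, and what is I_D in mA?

Saturation; I_D = 2.22 mA

V_GS = V_G − V_S = 2.65 − 0.819 = 1.83 V; V_DS = V_D − V_S = 2.31 − 0.819 = 1.49 V.
k_n = μ_nC_ox · (W/L) = 4.6 mA/V².
V_ov = V_GS − V_TN = 1.83 − 0.848 = 0.983 V.
Since V_DS = 1.49 V ≥ V_ov = 0.983 V, the device is in saturation.
I_D = ½ k_n V_ov² = 0.5 × 4.6 × 0.983² = 2.22 mA.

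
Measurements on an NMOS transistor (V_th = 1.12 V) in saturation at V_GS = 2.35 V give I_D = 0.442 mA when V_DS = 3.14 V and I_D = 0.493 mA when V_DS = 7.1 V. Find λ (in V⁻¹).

With V_GS fixed, I_D ∝ (1 + λ V_DS) in saturation, so I_D2/I_D1 = (1 + λ V_DS2)/(1 + λ V_DS1).
0.493/0.442 = 1.115 = (1 + 7.1 λ)/(1 + 3.14 λ).
Solving: λ (I_D1 V_DS2 − I_D2 V_DS1) = I_D2 − I_D1, so λ = (0.493 − 0.442) / (0.442 × 7.1 − 0.493 × 3.14) = 0.051 / 1.59 = 0.0321 V⁻¹.

λ = 0.0321 V⁻¹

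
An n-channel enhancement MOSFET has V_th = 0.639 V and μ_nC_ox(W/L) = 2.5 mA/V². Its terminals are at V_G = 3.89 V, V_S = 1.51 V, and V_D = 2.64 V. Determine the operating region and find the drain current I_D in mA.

V_GS = V_G − V_S = 3.89 − 1.51 = 2.38 V; V_DS = V_D − V_S = 2.64 − 1.51 = 1.13 V.
V_ov = V_GS − V_th = 2.38 − 0.639 = 1.74 V.
Since V_DS = 1.13 V < V_ov = 1.74 V, the device is in the triode region.
I_D = k_n [V_ov · V_DS − ½ V_DS²] = 2.5 × [1.74 × 1.13 − 0.5 × 1.13²] = 3.32 mA.

Triode; I_D = 3.32 mA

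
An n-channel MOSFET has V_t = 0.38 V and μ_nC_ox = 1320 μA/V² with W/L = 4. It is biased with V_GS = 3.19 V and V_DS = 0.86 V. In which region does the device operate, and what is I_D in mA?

k_n = μ_nC_ox · (W/L) = 5.28 mA/V².
V_ov = V_GS − V_t = 3.19 − 0.38 = 2.81 V.
Since V_DS = 0.86 V < V_ov = 2.81 V, the device is in the triode region.
I_D = k_n [V_ov · V_DS − ½ V_DS²] = 5.28 × [2.81 × 0.86 − 0.5 × 0.86²] = 10.8 mA.

Triode; I_D = 10.8 mA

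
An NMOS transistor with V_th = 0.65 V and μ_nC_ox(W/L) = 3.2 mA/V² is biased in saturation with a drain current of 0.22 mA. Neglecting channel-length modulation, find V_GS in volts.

In saturation I_D = ½ k_n (V_GS − V_th)², so V_GS − V_th = √(2 I_D / k_n) = √(2 × 0.22 / 3.2) = 0.371 V.
V_GS = 0.65 + 0.371 = 1.02 V.

V_GS = 1.02 V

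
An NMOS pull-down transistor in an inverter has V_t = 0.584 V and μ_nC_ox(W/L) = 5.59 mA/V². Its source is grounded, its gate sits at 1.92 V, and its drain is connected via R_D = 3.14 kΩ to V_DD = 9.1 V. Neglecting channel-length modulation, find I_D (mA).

V_GS = V_G = 1.92 V, so V_ov = 1.92 − 0.584 = 1.34 V.
Assume saturation: I_D = ½ k_n V_ov² = 0.5 × 5.59 × 1.34² = 4.99 mA, giving V_DS = V_DD − I_D R_D = 9.1 − 4.99 × 3.14 = -6.56 V.
But -6.56 V < V_ov = 1.34 V, so the device is actually in triode.
In triode I_D = k_n[V_ov V_DS − ½ V_DS²] and I_D = (V_DD − V_DS)/R_D. Equating: 8.78 V_DS² − 24.45 V_DS + 9.1 = 0, giving V_DS = 0.442 V (the root below V_ov).
I_D = (9.1 − 0.442) / 3.14 = 2.76 mA.

I_D = 2.76 mA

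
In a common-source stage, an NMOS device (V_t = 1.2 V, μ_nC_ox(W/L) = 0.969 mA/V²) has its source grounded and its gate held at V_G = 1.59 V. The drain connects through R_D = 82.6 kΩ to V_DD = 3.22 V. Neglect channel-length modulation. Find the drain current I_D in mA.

V_GS = V_G = 1.59 V, so V_ov = 1.59 − 1.2 = 0.39 V.
Assume saturation: I_D = ½ k_n V_ov² = 0.5 × 0.969 × 0.39² = 0.0737 mA, giving V_DS = V_DD − I_D R_D = 3.22 − 0.0737 × 82.6 = -2.87 V.
But -2.87 V < V_ov = 0.39 V, so the device is actually in triode.
In triode I_D = k_n[V_ov V_DS − ½ V_DS²] and I_D = (V_DD − V_DS)/R_D. Equating: 40 V_DS² − 32.22 V_DS + 3.22 = 0, giving V_DS = 0.117 V (the root below V_ov).
I_D = (3.22 − 0.117) / 82.6 = 0.0376 mA.

I_D = 0.0376 mA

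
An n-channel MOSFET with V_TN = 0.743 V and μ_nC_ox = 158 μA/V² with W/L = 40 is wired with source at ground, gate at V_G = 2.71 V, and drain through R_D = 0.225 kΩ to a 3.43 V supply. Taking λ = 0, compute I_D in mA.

V_GS = V_G = 2.71 V, so V_ov = 2.71 − 0.743 = 1.97 V.
k_n = μ_nC_ox · (W/L) = 6.32 mA/V².
Assume saturation: I_D = ½ k_n V_ov² = 0.5 × 6.32 × 1.97² = 12.2 mA, giving V_DS = V_DD − I_D R_D = 3.43 − 12.2 × 0.225 = 0.679 V.
But 0.679 V < V_ov = 1.97 V, so the device is actually in triode.
In triode I_D = k_n[V_ov V_DS − ½ V_DS²] and I_D = (V_DD − V_DS)/R_D. Equating: 0.711 V_DS² − 3.797 V_DS + 3.43 = 0, giving V_DS = 1.15 V (the root below V_ov).
I_D = (3.43 − 1.15) / 0.225 = 10.1 mA.

I_D = 10.1 mA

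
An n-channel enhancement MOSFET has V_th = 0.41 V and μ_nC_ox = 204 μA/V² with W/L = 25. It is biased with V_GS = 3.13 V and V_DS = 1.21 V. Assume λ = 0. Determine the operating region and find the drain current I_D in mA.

k_n = μ_nC_ox · (W/L) = 5.1 mA/V².
V_ov = V_GS − V_th = 3.13 − 0.41 = 2.72 V.
Since V_DS = 1.21 V < V_ov = 2.72 V, the device is in the triode region.
I_D = k_n [V_ov · V_DS − ½ V_DS²] = 5.1 × [2.72 × 1.21 − 0.5 × 1.21²] = 13.1 mA.

Triode; I_D = 13.1 mA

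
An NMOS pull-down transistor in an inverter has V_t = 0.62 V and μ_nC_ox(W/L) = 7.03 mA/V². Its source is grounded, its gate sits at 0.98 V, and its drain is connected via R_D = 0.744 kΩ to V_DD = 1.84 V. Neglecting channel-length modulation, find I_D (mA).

I_D = 0.456 mA

V_GS = V_G = 0.98 V, so V_ov = 0.98 − 0.62 = 0.36 V.
Assume saturation: I_D = ½ k_n V_ov² = 0.5 × 7.03 × 0.36² = 0.456 mA, giving V_DS = V_DD − I_D R_D = 1.84 − 0.456 × 0.744 = 1.5 V.
V_DS = 1.5 V ≥ V_ov = 0.36 V, confirming saturation.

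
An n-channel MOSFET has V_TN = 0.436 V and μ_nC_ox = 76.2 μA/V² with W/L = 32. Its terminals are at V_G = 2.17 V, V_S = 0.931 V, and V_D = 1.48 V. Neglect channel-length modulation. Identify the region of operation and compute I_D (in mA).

Triode; I_D = 0.707 mA

V_GS = V_G − V_S = 2.17 − 0.931 = 1.24 V; V_DS = V_D − V_S = 1.48 − 0.931 = 0.549 V.
k_n = μ_nC_ox · (W/L) = 2.438 mA/V².
V_ov = V_GS − V_TN = 1.24 − 0.436 = 0.803 V.
Since V_DS = 0.549 V < V_ov = 0.803 V, the device is in the triode region.
I_D = k_n [V_ov · V_DS − ½ V_DS²] = 2.438 × [0.803 × 0.549 − 0.5 × 0.549²] = 0.707 mA.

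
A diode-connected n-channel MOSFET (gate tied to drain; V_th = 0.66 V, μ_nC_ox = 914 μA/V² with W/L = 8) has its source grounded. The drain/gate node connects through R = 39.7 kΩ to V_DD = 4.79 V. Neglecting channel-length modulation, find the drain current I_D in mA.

I_D = 0.0999 mA

With gate tied to drain, V_GS = V_DS ≥ V_GS − V_th, so the device is in saturation.
k_n = μ_nC_ox · (W/L) = 7.312 mA/V².
KCL at the drain: ½ k_n (V_GS − V_th)² = (V_DD − V_GS)/R.
Let x = V_GS − 0.66. Then 145 x² + x − 4.13 = 0, giving x = 0.165 V (positive root), so V_GS = 0.825 V.
I_D = (V_DD − V_GS)/R = (4.79 − 0.825) / 39.7 = 0.0999 mA.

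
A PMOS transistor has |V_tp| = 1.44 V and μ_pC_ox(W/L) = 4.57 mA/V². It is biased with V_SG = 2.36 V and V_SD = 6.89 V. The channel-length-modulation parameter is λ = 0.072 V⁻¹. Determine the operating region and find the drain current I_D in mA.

Saturation; I_D = 2.89 mA

V_ov = V_SG − |V_tp| = 2.36 − 1.44 = 0.92 V.
Since V_SD = 6.89 V ≥ V_ov = 0.92 V, the device is in saturation.
I_D = ½ k_p V_ov² (1 + λ V_SD) = 0.5 × 4.57 × 0.92² × (1 + 0.072 × 6.89) = 2.89 mA.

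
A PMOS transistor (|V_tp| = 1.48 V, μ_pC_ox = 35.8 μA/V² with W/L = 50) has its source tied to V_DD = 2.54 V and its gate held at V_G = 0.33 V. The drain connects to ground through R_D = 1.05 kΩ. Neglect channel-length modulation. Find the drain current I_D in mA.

I_D = 0.477 mA

V_SG = V_DD − V_G = 2.54 − 0.33 = 2.21 V, so V_ov = 2.21 − 1.48 = 0.73 V.
k_p = μ_pC_ox · (W/L) = 1.79 mA/V².
Assume saturation: I_D = ½ k_p V_ov² = 0.5 × 1.79 × 0.73² = 0.477 mA, giving V_SD = V_DD − I_D R_D = 2.54 − 0.477 × 1.05 = 2.04 V.
V_SD = 2.04 V ≥ V_ov = 0.73 V, confirming saturation.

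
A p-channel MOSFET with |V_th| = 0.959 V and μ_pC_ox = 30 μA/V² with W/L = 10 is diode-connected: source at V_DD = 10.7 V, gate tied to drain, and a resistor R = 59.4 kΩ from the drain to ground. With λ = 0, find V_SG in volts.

With gate tied to drain, V_SG = V_SD ≥ V_SG − |V_th|, so the device is in saturation.
k_p = μ_pC_ox · (W/L) = 0.3 mA/V².
KCL at the drain: ½ k_p (V_SG − |V_th|)² = (V_DD − V_SG)/R.
Let x = V_SG − 0.959. Then 8.91 x² + x − 9.741 = 0, giving x = 0.991 V (positive root), so V_SG = 1.95 V.
I_D = (V_DD − V_SG)/R = (10.7 − 1.95) / 59.4 = 0.147 mA.

V_SG = 1.95 V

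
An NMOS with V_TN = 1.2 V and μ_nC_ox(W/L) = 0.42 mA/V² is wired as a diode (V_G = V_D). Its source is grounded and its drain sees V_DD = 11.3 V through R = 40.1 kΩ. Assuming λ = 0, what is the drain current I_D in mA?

I_D = 0.226 mA

With gate tied to drain, V_GS = V_DS ≥ V_GS − V_TN, so the device is in saturation.
KCL at the drain: ½ k_n (V_GS − V_TN)² = (V_DD − V_GS)/R.
Let x = V_GS − 1.2. Then 8.42 x² + x − 10.1 = 0, giving x = 1.04 V (positive root), so V_GS = 2.24 V.
I_D = (V_DD − V_GS)/R = (11.3 − 2.24) / 40.1 = 0.226 mA.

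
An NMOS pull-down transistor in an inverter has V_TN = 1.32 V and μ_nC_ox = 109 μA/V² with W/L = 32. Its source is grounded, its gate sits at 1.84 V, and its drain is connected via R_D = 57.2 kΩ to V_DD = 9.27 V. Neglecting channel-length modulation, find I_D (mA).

I_D = 0.160 mA

V_GS = V_G = 1.84 V, so V_ov = 1.84 − 1.32 = 0.52 V.
k_n = μ_nC_ox · (W/L) = 3.488 mA/V².
Assume saturation: I_D = ½ k_n V_ov² = 0.5 × 3.488 × 0.52² = 0.472 mA, giving V_DS = V_DD − I_D R_D = 9.27 − 0.472 × 57.2 = -17.7 V.
But -17.7 V < V_ov = 0.52 V, so the device is actually in triode.
In triode I_D = k_n[V_ov V_DS − ½ V_DS²] and I_D = (V_DD − V_DS)/R_D. Equating: 99.8 V_DS² − 104.7 V_DS + 9.27 = 0, giving V_DS = 0.0976 V (the root below V_ov).
I_D = (9.27 − 0.0976) / 57.2 = 0.16 mA.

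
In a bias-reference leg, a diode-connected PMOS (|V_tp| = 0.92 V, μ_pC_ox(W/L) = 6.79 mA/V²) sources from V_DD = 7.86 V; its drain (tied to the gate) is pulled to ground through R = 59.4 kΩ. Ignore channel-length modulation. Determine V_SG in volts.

With gate tied to drain, V_SG = V_SD ≥ V_SG − |V_tp|, so the device is in saturation.
KCL at the drain: ½ k_p (V_SG − |V_tp|)² = (V_DD − V_SG)/R.
Let x = V_SG − 0.92. Then 202 x² + x − 6.94 = 0, giving x = 0.183 V (positive root), so V_SG = 1.1 V.
I_D = (V_DD − V_SG)/R = (7.86 − 1.1) / 59.4 = 0.114 mA.

V_SG = 1.10 V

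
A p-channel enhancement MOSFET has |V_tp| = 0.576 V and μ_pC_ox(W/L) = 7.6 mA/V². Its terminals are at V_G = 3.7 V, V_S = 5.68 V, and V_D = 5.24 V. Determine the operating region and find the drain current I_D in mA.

V_SG = V_S − V_G = 5.68 − 3.7 = 1.98 V; V_SD = V_S − V_D = 5.68 − 5.24 = 0.44 V.
V_ov = V_SG − |V_tp| = 1.98 − 0.576 = 1.4 V.
Since V_SD = 0.44 V < V_ov = 1.4 V, the device is in the triode region.
I_D = k_p [V_ov · V_SD − ½ V_SD²] = 7.6 × [1.4 × 0.44 − 0.5 × 0.44²] = 3.96 mA.

Triode; I_D = 3.96 mA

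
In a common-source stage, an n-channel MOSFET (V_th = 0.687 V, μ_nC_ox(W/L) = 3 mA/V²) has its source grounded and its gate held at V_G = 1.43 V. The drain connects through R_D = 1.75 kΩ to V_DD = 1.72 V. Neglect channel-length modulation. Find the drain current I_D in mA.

V_GS = V_G = 1.43 V, so V_ov = 1.43 − 0.687 = 0.743 V.
Assume saturation: I_D = ½ k_n V_ov² = 0.5 × 3 × 0.743² = 0.828 mA, giving V_DS = V_DD − I_D R_D = 1.72 − 0.828 × 1.75 = 0.271 V.
But 0.271 V < V_ov = 0.743 V, so the device is actually in triode.
In triode I_D = k_n[V_ov V_DS − ½ V_DS²] and I_D = (V_DD − V_DS)/R_D. Equating: 2.62 V_DS² − 4.901 V_DS + 1.72 = 0, giving V_DS = 0.469 V (the root below V_ov).
I_D = (1.72 − 0.469) / 1.75 = 0.715 mA.

I_D = 0.715 mA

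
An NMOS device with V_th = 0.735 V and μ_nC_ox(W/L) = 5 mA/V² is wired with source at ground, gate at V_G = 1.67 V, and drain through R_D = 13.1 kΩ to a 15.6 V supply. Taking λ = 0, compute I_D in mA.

V_GS = V_G = 1.67 V, so V_ov = 1.67 − 0.735 = 0.935 V.
Assume saturation: I_D = ½ k_n V_ov² = 0.5 × 5 × 0.935² = 2.19 mA, giving V_DS = V_DD − I_D R_D = 15.6 − 2.19 × 13.1 = -13 V.
But -13 V < V_ov = 0.935 V, so the device is actually in triode.
In triode I_D = k_n[V_ov V_DS − ½ V_DS²] and I_D = (V_DD − V_DS)/R_D. Equating: 32.8 V_DS² − 62.24 V_DS + 15.6 = 0, giving V_DS = 0.297 V (the root below V_ov).
I_D = (15.6 − 0.297) / 13.1 = 1.17 mA.

I_D = 1.17 mA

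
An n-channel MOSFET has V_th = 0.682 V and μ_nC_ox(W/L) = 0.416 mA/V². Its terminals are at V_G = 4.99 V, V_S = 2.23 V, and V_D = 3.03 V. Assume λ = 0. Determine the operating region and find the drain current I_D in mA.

Triode; I_D = 0.558 mA

V_GS = V_G − V_S = 4.99 − 2.23 = 2.76 V; V_DS = V_D − V_S = 3.03 − 2.23 = 0.8 V.
V_ov = V_GS − V_th = 2.76 − 0.682 = 2.08 V.
Since V_DS = 0.8 V < V_ov = 2.08 V, the device is in the triode region.
I_D = k_n [V_ov · V_DS − ½ V_DS²] = 0.416 × [2.08 × 0.8 − 0.5 × 0.8²] = 0.558 mA.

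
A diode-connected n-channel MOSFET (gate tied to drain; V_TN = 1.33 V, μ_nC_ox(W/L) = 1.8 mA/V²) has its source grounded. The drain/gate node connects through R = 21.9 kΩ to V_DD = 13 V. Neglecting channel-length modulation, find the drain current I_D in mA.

I_D = 0.499 mA

With gate tied to drain, V_GS = V_DS ≥ V_GS − V_TN, so the device is in saturation.
KCL at the drain: ½ k_n (V_GS − V_TN)² = (V_DD − V_GS)/R.
Let x = V_GS − 1.33. Then 19.7 x² + x − 11.67 = 0, giving x = 0.745 V (positive root), so V_GS = 2.07 V.
I_D = (V_DD − V_GS)/R = (13 − 2.07) / 21.9 = 0.499 mA.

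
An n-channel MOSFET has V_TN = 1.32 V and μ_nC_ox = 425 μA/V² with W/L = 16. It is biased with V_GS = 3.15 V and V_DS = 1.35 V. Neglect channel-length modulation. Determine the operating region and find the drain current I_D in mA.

Triode; I_D = 10.6 mA

k_n = μ_nC_ox · (W/L) = 6.8 mA/V².
V_ov = V_GS − V_TN = 3.15 − 1.32 = 1.83 V.
Since V_DS = 1.35 V < V_ov = 1.83 V, the device is in the triode region.
I_D = k_n [V_ov · V_DS − ½ V_DS²] = 6.8 × [1.83 × 1.35 − 0.5 × 1.35²] = 10.6 mA.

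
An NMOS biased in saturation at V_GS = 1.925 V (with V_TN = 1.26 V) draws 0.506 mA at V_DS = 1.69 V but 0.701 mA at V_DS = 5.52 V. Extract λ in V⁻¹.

λ = 0.121 V⁻¹

With V_GS fixed, I_D ∝ (1 + λ V_DS) in saturation, so I_D2/I_D1 = (1 + λ V_DS2)/(1 + λ V_DS1).
0.701/0.506 = 1.385 = (1 + 5.52 λ)/(1 + 1.69 λ).
Solving: λ (I_D1 V_DS2 − I_D2 V_DS1) = I_D2 − I_D1, so λ = (0.701 − 0.506) / (0.506 × 5.52 − 0.701 × 1.69) = 0.195 / 1.61 = 0.121 V⁻¹.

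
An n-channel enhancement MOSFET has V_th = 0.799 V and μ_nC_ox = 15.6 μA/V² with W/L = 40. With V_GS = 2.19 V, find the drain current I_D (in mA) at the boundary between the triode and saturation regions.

At the boundary V_DS = V_ov = V_GS − V_th = 2.19 − 0.799 = 1.39 V.
k_n = μ_nC_ox · (W/L) = 0.624 mA/V².
I_D = ½ k_n V_ov² = 0.5 × 0.624 × 1.39² = 0.604 mA.

I_D = 0.604 mA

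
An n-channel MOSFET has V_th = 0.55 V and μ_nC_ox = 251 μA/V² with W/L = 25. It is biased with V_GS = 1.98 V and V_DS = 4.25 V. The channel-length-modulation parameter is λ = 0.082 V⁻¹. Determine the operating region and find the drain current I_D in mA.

Saturation; I_D = 8.65 mA

k_n = μ_nC_ox · (W/L) = 6.275 mA/V².
V_ov = V_GS − V_th = 1.98 − 0.55 = 1.43 V.
Since V_DS = 4.25 V ≥ V_ov = 1.43 V, the device is in saturation.
I_D = ½ k_n V_ov² (1 + λ V_DS) = 0.5 × 6.275 × 1.43² × (1 + 0.082 × 4.25) = 8.65 mA.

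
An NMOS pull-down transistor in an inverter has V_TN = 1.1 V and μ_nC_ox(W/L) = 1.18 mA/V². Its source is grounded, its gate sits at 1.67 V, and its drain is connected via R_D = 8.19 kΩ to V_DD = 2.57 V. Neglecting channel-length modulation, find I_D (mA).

V_GS = V_G = 1.67 V, so V_ov = 1.67 − 1.1 = 0.57 V.
Assume saturation: I_D = ½ k_n V_ov² = 0.5 × 1.18 × 0.57² = 0.192 mA, giving V_DS = V_DD − I_D R_D = 2.57 − 0.192 × 8.19 = 1 V.
V_DS = 1 V ≥ V_ov = 0.57 V, confirming saturation.

I_D = 0.192 mA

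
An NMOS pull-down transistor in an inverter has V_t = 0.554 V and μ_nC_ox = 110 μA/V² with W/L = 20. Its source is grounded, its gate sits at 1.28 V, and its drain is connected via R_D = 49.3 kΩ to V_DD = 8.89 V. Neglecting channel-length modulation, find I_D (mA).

V_GS = V_G = 1.28 V, so V_ov = 1.28 − 0.554 = 0.726 V.
k_n = μ_nC_ox · (W/L) = 2.2 mA/V².
Assume saturation: I_D = ½ k_n V_ov² = 0.5 × 2.2 × 0.726² = 0.58 mA, giving V_DS = V_DD − I_D R_D = 8.89 − 0.58 × 49.3 = -19.7 V.
But -19.7 V < V_ov = 0.726 V, so the device is actually in triode.
In triode I_D = k_n[V_ov V_DS − ½ V_DS²] and I_D = (V_DD − V_DS)/R_D. Equating: 54.2 V_DS² − 79.74 V_DS + 8.89 = 0, giving V_DS = 0.122 V (the root below V_ov).
I_D = (8.89 − 0.122) / 49.3 = 0.178 mA.

I_D = 0.178 mA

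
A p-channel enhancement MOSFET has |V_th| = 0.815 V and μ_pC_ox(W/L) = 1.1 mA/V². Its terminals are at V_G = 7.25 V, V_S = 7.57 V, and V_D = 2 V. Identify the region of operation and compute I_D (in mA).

V_SG = V_S − V_G = 7.57 − 7.25 = 0.32 V; V_SD = V_S − V_D = 7.57 − 2 = 5.57 V.
V_SG = 0.32 V < |V_th| = 0.815 V, so the transistor is in cutoff.

Cutoff; I_D = 0 mA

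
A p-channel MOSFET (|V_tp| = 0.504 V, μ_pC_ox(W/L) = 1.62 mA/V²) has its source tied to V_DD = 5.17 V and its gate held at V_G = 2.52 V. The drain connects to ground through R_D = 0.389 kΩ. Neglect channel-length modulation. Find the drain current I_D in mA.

V_SG = V_DD − V_G = 5.17 − 2.52 = 2.65 V, so V_ov = 2.65 − 0.504 = 2.15 V.
Assume saturation: I_D = ½ k_p V_ov² = 0.5 × 1.62 × 2.15² = 3.73 mA, giving V_SD = V_DD − I_D R_D = 5.17 − 3.73 × 0.389 = 3.72 V.
V_SD = 3.72 V ≥ V_ov = 2.15 V, confirming saturation.

I_D = 3.73 mA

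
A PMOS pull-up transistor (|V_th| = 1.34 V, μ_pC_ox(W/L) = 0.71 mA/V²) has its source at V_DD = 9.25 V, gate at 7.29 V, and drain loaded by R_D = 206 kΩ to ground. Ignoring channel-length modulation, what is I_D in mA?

I_D = 0.0444 mA

V_SG = V_DD − V_G = 9.25 − 7.29 = 1.96 V, so V_ov = 1.96 − 1.34 = 0.62 V.
Assume saturation: I_D = ½ k_p V_ov² = 0.5 × 0.71 × 0.62² = 0.136 mA, giving V_SD = V_DD − I_D R_D = 9.25 − 0.136 × 206 = -18.9 V.
But -18.9 V < V_ov = 0.62 V, so the device is actually in triode.
In triode I_D = k_p[V_ov V_SD − ½ V_SD²] and I_D = (V_DD − V_SD)/R_D. Equating: 73.1 V_SD² − 91.68 V_SD + 9.25 = 0, giving V_SD = 0.111 V (the root below V_ov).
I_D = (9.25 − 0.111) / 206 = 0.0444 mA.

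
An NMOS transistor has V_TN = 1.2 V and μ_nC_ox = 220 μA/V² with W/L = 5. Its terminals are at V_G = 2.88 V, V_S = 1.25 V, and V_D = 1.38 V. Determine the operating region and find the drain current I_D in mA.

V_GS = V_G − V_S = 2.88 − 1.25 = 1.63 V; V_DS = V_D − V_S = 1.38 − 1.25 = 0.13 V.
k_n = μ_nC_ox · (W/L) = 1.1 mA/V².
V_ov = V_GS − V_TN = 1.63 − 1.2 = 0.43 V.
Since V_DS = 0.13 V < V_ov = 0.43 V, the device is in the triode region.
I_D = k_n [V_ov · V_DS − ½ V_DS²] = 1.1 × [0.43 × 0.13 − 0.5 × 0.13²] = 0.0522 mA.

Triode; I_D = 0.0522 mA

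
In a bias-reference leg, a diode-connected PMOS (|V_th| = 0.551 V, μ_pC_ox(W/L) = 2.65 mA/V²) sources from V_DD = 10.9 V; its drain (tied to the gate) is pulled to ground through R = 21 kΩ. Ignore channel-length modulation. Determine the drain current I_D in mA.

With gate tied to drain, V_SG = V_SD ≥ V_SG − |V_th|, so the device is in saturation.
KCL at the drain: ½ k_p (V_SG − |V_th|)² = (V_DD − V_SG)/R.
Let x = V_SG − 0.551. Then 27.8 x² + x − 10.35 = 0, giving x = 0.592 V (positive root), so V_SG = 1.14 V.
I_D = (V_DD − V_SG)/R = (10.9 − 1.14) / 21 = 0.465 mA.

I_D = 0.465 mA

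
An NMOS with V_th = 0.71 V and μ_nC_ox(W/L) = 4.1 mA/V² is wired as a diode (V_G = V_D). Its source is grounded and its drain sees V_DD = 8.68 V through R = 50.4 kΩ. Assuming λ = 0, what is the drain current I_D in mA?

I_D = 0.153 mA

With gate tied to drain, V_GS = V_DS ≥ V_GS − V_th, so the device is in saturation.
KCL at the drain: ½ k_n (V_GS − V_th)² = (V_DD − V_GS)/R.
Let x = V_GS − 0.71. Then 103 x² + x − 7.97 = 0, giving x = 0.273 V (positive root), so V_GS = 0.983 V.
I_D = (V_DD − V_GS)/R = (8.68 − 0.983) / 50.4 = 0.153 mA.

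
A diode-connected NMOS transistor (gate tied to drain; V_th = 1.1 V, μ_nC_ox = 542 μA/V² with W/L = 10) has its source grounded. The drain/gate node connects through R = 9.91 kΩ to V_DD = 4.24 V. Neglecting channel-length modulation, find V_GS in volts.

V_GS = 1.42 V

With gate tied to drain, V_GS = V_DS ≥ V_GS − V_th, so the device is in saturation.
k_n = μ_nC_ox · (W/L) = 5.42 mA/V².
KCL at the drain: ½ k_n (V_GS − V_th)² = (V_DD − V_GS)/R.
Let x = V_GS − 1.1. Then 26.9 x² + x − 3.14 = 0, giving x = 0.324 V (positive root), so V_GS = 1.42 V.
I_D = (V_DD − V_GS)/R = (4.24 − 1.42) / 9.91 = 0.284 mA.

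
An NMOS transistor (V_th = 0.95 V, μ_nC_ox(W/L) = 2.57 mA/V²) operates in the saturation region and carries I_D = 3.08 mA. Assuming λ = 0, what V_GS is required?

In saturation I_D = ½ k_n (V_GS − V_th)², so V_GS − V_th = √(2 I_D / k_n) = √(2 × 3.08 / 2.57) = 1.55 V.
V_GS = 0.95 + 1.55 = 2.5 V.

V_GS = 2.50 V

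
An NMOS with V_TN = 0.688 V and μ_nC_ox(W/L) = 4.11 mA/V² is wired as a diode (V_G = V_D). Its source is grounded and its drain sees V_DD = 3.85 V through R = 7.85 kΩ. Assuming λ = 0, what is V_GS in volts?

V_GS = 1.10 V

With gate tied to drain, V_GS = V_DS ≥ V_GS − V_TN, so the device is in saturation.
KCL at the drain: ½ k_n (V_GS − V_TN)² = (V_DD − V_GS)/R.
Let x = V_GS − 0.688. Then 16.1 x² + x − 3.162 = 0, giving x = 0.413 V (positive root), so V_GS = 1.1 V.
I_D = (V_DD − V_GS)/R = (3.85 − 1.1) / 7.85 = 0.35 mA.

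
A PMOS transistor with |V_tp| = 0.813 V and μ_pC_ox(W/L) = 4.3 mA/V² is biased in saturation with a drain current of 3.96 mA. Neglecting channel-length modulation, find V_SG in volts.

V_SG = 2.17 V

In saturation I_D = ½ k_p (V_SG − |V_tp|)², so V_SG − |V_tp| = √(2 I_D / k_p) = √(2 × 3.96 / 4.3) = 1.36 V.
V_SG = 0.813 + 1.36 = 2.17 V.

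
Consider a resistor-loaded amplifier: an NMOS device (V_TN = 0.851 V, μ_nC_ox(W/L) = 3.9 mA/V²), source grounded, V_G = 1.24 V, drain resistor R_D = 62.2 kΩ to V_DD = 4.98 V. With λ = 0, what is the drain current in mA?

V_GS = V_G = 1.24 V, so V_ov = 1.24 − 0.851 = 0.389 V.
Assume saturation: I_D = ½ k_n V_ov² = 0.5 × 3.9 × 0.389² = 0.295 mA, giving V_DS = V_DD − I_D R_D = 4.98 − 0.295 × 62.2 = -13.4 V.
But -13.4 V < V_ov = 0.389 V, so the device is actually in triode.
In triode I_D = k_n[V_ov V_DS − ½ V_DS²] and I_D = (V_DD − V_DS)/R_D. Equating: 121 V_DS² − 95.36 V_DS + 4.98 = 0, giving V_DS = 0.0562 V (the root below V_ov).
I_D = (4.98 − 0.0562) / 62.2 = 0.0792 mA.

I_D = 0.0792 mA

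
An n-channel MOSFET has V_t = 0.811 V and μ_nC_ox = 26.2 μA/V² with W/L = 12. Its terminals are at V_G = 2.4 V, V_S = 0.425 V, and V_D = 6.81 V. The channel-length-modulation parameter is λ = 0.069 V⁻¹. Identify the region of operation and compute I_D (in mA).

Saturation; I_D = 0.307 mA

V_GS = V_G − V_S = 2.4 − 0.425 = 1.97 V; V_DS = V_D − V_S = 6.81 − 0.425 = 6.38 V.
k_n = μ_nC_ox · (W/L) = 0.3144 mA/V².
V_ov = V_GS − V_t = 1.97 − 0.811 = 1.16 V.
Since V_DS = 6.38 V ≥ V_ov = 1.16 V, the device is in saturation.
I_D = ½ k_n V_ov² (1 + λ V_DS) = 0.5 × 0.3144 × 1.16² × (1 + 0.069 × 6.38) = 0.307 mA.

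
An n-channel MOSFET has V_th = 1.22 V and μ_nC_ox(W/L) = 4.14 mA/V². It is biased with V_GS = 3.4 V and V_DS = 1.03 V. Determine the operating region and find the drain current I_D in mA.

Triode; I_D = 7.10 mA

V_ov = V_GS − V_th = 3.4 − 1.22 = 2.18 V.
Since V_DS = 1.03 V < V_ov = 2.18 V, the device is in the triode region.
I_D = k_n [V_ov · V_DS − ½ V_DS²] = 4.14 × [2.18 × 1.03 − 0.5 × 1.03²] = 7.1 mA.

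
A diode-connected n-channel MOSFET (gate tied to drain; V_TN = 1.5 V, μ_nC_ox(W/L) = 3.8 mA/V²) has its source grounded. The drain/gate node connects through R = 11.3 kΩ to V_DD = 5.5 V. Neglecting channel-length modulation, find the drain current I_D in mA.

With gate tied to drain, V_GS = V_DS ≥ V_GS − V_TN, so the device is in saturation.
KCL at the drain: ½ k_n (V_GS − V_TN)² = (V_DD − V_GS)/R.
Let x = V_GS − 1.5. Then 21.5 x² + x − 4 = 0, giving x = 0.409 V (positive root), so V_GS = 1.91 V.
I_D = (V_DD − V_GS)/R = (5.5 − 1.91) / 11.3 = 0.318 mA.

I_D = 0.318 mA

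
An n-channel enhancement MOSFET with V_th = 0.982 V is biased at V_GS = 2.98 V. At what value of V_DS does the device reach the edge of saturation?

The boundary between triode and saturation is V_DS = V_GS − V_th = V_ov.
V_ov = 2.98 − 0.982 = 2 V.

V_DS,sat = 2.00 V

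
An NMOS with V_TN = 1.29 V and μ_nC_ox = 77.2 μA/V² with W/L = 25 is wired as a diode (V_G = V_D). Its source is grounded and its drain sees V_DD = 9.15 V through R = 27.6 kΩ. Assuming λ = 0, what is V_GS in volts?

V_GS = 1.81 V

With gate tied to drain, V_GS = V_DS ≥ V_GS − V_TN, so the device is in saturation.
k_n = μ_nC_ox · (W/L) = 1.93 mA/V².
KCL at the drain: ½ k_n (V_GS − V_TN)² = (V_DD − V_GS)/R.
Let x = V_GS − 1.29. Then 26.6 x² + x − 7.86 = 0, giving x = 0.525 V (positive root), so V_GS = 1.81 V.
I_D = (V_DD − V_GS)/R = (9.15 − 1.81) / 27.6 = 0.266 mA.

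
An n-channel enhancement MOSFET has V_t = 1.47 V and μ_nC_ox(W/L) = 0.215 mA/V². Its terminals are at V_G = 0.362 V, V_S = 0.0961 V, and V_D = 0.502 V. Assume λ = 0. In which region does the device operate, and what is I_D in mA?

Cutoff; I_D = 0 mA

V_GS = V_G − V_S = 0.362 − 0.0961 = 0.266 V; V_DS = V_D − V_S = 0.502 − 0.0961 = 0.406 V.
V_GS = 0.266 V < V_t = 1.47 V, so the transistor is in cutoff.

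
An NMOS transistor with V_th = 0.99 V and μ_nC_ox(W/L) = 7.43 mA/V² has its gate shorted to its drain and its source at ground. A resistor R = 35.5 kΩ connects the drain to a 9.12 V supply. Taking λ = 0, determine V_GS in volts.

With gate tied to drain, V_GS = V_DS ≥ V_GS − V_th, so the device is in saturation.
KCL at the drain: ½ k_n (V_GS − V_th)² = (V_DD − V_GS)/R.
Let x = V_GS − 0.99. Then 132 x² + x − 8.13 = 0, giving x = 0.245 V (positive root), so V_GS = 1.23 V.
I_D = (V_DD − V_GS)/R = (9.12 − 1.23) / 35.5 = 0.222 mA.

V_GS = 1.23 V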